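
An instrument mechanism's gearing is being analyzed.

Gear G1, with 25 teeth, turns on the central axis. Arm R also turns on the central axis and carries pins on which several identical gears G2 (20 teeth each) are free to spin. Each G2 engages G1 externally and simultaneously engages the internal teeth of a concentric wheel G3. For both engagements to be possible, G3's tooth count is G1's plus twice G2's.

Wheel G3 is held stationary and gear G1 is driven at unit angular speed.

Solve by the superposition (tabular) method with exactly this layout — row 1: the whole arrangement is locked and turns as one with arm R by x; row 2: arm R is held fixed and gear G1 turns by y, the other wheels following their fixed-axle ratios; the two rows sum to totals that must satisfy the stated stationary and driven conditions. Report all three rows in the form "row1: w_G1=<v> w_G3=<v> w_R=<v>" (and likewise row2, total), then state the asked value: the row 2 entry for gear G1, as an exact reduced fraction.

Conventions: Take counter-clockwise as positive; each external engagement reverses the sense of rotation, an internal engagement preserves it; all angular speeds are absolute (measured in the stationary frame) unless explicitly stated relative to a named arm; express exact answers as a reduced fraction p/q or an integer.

topology: planetary set — G1 25T / G2 20T / G3 65T, arm = carrier (Willis)
superposition row 1 [locked train]: every member turns x
row 2 (arm held, sun turns y): ω_ring = −(25/65)·y, ω_arm = 0
boundary: total ω_ring = x − (25/65)·y = 0 and total ω_sun = x + y = 1  ⇒  y = 13/18, x = 5/18
row 2 ring = −(25/65)·13/18 = -5/18
totals (row 1 + row 2): sun 5/18 + 13/18 = 1, ring 5/18 + (-5/18) = 0, arm 5/18 + 0 = 5/18
asked cell (row2, sun) = 13/18

row1: w_G1=5/18 w_G3=5/18 w_R=5/18
row2: w_G1=13/18 w_G3=-5/18 w_R=0
total: w_G1=1 w_G3=0 w_R=5/18
asked value: 13/18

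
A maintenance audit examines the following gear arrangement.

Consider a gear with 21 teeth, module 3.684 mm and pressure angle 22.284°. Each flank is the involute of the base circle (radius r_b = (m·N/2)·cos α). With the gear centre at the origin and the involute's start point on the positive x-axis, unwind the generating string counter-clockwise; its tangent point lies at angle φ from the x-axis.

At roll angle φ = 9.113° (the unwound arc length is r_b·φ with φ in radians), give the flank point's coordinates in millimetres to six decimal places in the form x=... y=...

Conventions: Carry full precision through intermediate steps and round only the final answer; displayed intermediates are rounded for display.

recognized (one wheel, involute flank): single-mesh tooth geometry, m = 3.684, N = 21
pitch radius r_p = m·N/2 = 3.684·21/2 = 38.682000
base radius r_b = r_p·cos α = 38.682000·cos 22.284° = 35.793060
roll angle φ = 9.113° = 0.15905185 rad
x = r_b·(cos φ + φ·sin φ) = 36.242938
y = r_b·(sin φ − φ·cos φ) = 0.047884

x=36.242938 y=0.047884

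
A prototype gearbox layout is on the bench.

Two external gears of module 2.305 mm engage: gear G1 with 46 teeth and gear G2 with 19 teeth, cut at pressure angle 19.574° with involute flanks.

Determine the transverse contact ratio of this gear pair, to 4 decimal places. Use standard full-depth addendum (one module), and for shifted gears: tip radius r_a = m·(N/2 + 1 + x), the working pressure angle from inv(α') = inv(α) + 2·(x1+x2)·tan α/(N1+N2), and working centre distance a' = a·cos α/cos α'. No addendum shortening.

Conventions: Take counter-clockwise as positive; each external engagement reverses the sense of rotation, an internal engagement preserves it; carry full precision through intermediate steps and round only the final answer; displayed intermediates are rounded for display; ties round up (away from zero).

1.6603

class = single-mesh tooth geometry [involute pair 46T × 19T, m = 2.305]
base radii: r_b1 = 49.951241, r_b2 = 20.632034
tip radii: r_a1 = 55.320000, r_a2 = 24.202500
no profile shift: α' = α, a' = a
action lengths: √(r_a1²−r_b1²) = 23.773429, √(r_a2²−r_b2²) = 12.652279
base pitch p_b = π·m·cos α = 6.822889
CR = (23.773429 + 12.652279 − 74.912500·sin 19.57400°)/6.822889 = 1.660326
contact ratio ≈ 1.6603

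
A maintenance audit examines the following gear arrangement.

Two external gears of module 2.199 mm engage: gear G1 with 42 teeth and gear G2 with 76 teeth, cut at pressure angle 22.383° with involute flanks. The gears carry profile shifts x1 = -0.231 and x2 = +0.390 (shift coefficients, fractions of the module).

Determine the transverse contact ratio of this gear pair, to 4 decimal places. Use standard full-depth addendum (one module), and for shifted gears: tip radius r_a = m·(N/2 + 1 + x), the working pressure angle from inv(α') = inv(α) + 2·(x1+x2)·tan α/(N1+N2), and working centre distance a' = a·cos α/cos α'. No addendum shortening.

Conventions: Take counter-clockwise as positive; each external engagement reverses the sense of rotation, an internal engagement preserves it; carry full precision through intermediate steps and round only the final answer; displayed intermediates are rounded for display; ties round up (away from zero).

1.6406

topology: single-mesh involute geometry — m = 2.199, 42T/76T pair
base radii: r_b1 = 42.699831, r_b2 = 77.266360
tip radii: r_a1 = 47.870031, r_a2 = 86.618610
inv(α') = inv(22.383°) + 2·(-0.231+0.390)·tan α/(42+76) = 0.02227597  ⇒  α' = 22.75116°
a' = a·cos α / cos α' = 129.7410·cos 22.383°/cos 22.75116° = 130.087927
action lengths: √(r_a1²−r_b1²) = 21.639416, √(r_a2²−r_b2²) = 39.149625
base pitch p_b = π·m·cos α = 6.387880
CR = (21.639416 + 39.149625 − 130.087927·sin 22.75116°)/6.387880 = 1.640635
contact ratio ≈ 1.6406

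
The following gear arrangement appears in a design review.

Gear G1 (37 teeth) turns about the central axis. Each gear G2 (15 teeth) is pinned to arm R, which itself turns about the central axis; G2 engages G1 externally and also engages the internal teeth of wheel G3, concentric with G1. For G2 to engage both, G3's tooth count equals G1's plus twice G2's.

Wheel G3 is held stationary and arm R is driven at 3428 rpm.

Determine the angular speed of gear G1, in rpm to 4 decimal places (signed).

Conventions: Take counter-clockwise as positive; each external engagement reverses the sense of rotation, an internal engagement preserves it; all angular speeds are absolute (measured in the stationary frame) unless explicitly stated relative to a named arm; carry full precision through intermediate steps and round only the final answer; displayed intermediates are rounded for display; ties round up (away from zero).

+9635.4595 rpm

recognized (axles ride arm R): planetary set, 37/15/67 teeth
normalise by the input: solve with ω_arm = 1, then scale by 3428 rpm
ring teeth: 37 + 2·15 = 67
37(ω_sun−ω_arm) = −67(ω_ring−ω_arm),  ω_ring = 0, ω_arm = 1
ω_sun = 1 − (67/37)(0−1) = 104/37
scale: ω_sun = 104/37 × 3428 rpm = +9635.4595 rpm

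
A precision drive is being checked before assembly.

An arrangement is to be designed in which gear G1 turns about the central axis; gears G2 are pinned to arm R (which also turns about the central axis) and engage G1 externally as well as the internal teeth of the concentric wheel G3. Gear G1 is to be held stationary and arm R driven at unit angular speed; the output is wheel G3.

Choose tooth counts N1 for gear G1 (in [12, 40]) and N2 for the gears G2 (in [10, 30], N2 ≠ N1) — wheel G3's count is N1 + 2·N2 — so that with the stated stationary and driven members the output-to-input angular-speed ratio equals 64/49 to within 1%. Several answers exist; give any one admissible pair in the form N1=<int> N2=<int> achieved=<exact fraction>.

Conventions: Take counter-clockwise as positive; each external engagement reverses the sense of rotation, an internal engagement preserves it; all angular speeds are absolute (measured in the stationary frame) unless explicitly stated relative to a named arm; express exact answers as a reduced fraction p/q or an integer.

N1=15 N2=17 achieved=64/49

topology: planetary set — design target 64/49, arm = carrier (Willis)
Willis with ω_sun = 0: ω_ring/ω_arm = (N1+N3)/N3; set equal to 64/49  ⇒  N3/N1 = 1/(64/49 − 1) = 49/15
N3 = N1 + 2·N2  ⇒  N2/N1 = (N3/N1 − 1)/2 = (49/15 − 1)/2 = 17/15
smallest multiple with N1 ≥ 12 and N2 ≥ 10: k = 1  ⇒  N1 = 1·15 = 15, N2 = 1·17 = 17 (N1 ≤ 40, N2 ≤ 30, N2 ≠ N1 ✓), N3 = 15 + 2·17 = 49
check: (N1+N3)/N3 with N1 = 15, N3 = 49 gives 64/49; |achieved − target| = 0 ≤ 16/1225 ✓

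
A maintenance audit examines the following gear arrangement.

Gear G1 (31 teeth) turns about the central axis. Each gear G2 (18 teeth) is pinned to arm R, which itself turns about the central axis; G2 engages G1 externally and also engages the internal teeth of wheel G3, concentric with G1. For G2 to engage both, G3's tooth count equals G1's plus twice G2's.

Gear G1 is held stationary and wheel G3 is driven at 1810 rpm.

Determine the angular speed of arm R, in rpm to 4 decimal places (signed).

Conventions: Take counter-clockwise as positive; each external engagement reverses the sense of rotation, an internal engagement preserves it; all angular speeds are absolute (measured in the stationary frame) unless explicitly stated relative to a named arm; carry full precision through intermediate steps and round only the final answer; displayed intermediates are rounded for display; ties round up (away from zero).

+1237.4490 rpm

class = planetary set [G3 = 31+2·18 = 67; Willis about the carrier]
normalise by the input: solve with ω_ring = 1, then scale by 1810 rpm
ring teeth: 31 + 2·18 = 67
31(ω_sun−ω_arm) = −67(ω_ring−ω_arm),  ω_sun = 0, ω_ring = 1
31(0−ω_arm) = −67(1−ω_arm)  ⇒  98·ω_arm = 67  ⇒  ω_arm = 67/98
scale: ω_arm = 67/98 × 1810 rpm = +1237.4490 rpm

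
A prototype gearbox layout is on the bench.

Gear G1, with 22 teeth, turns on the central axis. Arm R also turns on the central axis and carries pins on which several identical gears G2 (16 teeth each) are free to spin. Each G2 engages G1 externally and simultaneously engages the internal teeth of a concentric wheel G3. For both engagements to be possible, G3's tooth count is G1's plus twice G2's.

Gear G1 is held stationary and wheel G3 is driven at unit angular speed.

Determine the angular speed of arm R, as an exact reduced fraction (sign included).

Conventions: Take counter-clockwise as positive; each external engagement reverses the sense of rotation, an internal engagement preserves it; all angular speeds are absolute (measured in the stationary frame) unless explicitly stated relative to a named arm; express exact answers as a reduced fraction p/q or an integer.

27/38

recognized (axles ride arm R): planetary set, 22/16/54 teeth
ring teeth: 22 + 2·16 = 54
22(ω_sun−ω_arm) = −54(ω_ring−ω_arm),  ω_sun = 0, ω_ring = 1
22(0−ω_arm) = −54(1−ω_arm)  ⇒  76·ω_arm = 54  ⇒  ω_arm = 27/38
exact speed ratio = 27/38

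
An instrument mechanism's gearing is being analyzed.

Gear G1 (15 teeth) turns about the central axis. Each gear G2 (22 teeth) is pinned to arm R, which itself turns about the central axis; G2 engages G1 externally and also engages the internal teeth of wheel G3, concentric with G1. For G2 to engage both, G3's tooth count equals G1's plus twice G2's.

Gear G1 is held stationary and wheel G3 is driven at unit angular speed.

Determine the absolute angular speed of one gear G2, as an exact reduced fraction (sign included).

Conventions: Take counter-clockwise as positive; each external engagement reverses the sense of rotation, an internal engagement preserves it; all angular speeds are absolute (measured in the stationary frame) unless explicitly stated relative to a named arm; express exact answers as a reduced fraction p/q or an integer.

59/44

recognized (axles ride arm R): planetary set, 15/22/59 teeth
ring teeth: 15 + 2·22 = 59
15(ω_sun−ω_arm) = −59(ω_ring−ω_arm),  ω_sun = 0, ω_ring = 1
15(0−ω_arm) = −59(1−ω_arm)  ⇒  74·ω_arm = 59  ⇒  ω_arm = 59/74
sun–planet mesh: 15·(0−59/74) = −22·(ω_p−ω_arm)  ⇒  ω_p−ω_arm = 885/1628
ω_p = 59/74 + 885/1628 = 59/44
exact speed ratio = 59/44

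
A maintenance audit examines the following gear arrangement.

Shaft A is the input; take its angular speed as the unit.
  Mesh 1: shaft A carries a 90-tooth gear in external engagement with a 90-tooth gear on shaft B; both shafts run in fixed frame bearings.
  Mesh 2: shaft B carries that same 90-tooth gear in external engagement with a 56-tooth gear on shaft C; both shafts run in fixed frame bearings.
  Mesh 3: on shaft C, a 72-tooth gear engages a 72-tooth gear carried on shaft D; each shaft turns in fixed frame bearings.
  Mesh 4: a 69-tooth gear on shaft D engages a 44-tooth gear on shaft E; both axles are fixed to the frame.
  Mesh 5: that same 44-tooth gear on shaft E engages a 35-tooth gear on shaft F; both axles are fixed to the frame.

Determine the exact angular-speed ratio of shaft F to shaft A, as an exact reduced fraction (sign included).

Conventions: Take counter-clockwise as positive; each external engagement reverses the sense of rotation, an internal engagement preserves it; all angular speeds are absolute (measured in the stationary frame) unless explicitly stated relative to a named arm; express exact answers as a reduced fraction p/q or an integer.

class = fixed-axis compound train [5 meshes; 5 ratios multiply, 5 sense flips]
mesh 1 [90T→90T]: running ratio 1, sense −
mesh 2 [90T→56T]: running ratio 45/28, sense +
mesh 3 [72T→72T]: running ratio 45/28, sense −
mesh 4 [69T→44T]: running ratio 3105/1232, sense +
mesh 5 [44T→35T]: running ratio 621/196, sense −
ω_out/ω_in = -621/196

-621/196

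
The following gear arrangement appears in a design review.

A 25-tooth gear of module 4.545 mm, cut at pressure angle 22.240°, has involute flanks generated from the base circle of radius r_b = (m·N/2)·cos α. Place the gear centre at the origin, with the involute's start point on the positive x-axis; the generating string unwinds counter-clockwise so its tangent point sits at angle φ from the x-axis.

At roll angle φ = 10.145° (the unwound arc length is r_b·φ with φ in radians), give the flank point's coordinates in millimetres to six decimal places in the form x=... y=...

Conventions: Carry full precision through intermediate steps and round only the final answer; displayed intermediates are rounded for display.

x=53.403900 y=0.097001

class = single-mesh tooth geometry [base-circle involute, m = 4.545, 25T]
pitch radius r_p = m·N/2 = 4.545·25/2 = 56.812500
base radius r_b = r_p·cos α = 56.812500·cos 22.240° = 52.586024
roll angle φ = 10.145° = 0.17706365 rad
x = r_b·(cos φ + φ·sin φ) = 53.403900
y = r_b·(sin φ − φ·cos φ) = 0.097001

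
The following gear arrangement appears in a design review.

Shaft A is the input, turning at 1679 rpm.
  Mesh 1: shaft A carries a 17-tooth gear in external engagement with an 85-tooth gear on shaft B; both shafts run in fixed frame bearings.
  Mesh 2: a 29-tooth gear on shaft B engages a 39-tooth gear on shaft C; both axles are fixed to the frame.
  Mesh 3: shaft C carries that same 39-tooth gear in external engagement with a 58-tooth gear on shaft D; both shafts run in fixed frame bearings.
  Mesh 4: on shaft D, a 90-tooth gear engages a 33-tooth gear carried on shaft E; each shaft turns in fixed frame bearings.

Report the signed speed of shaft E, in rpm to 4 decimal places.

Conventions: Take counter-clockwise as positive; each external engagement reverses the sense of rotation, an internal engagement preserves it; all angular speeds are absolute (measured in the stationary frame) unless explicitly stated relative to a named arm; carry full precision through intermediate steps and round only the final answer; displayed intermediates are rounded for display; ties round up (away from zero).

class = fixed-axis compound train [4 meshes; 4 ratios multiply, 4 sense flips]
mesh 1 [17T→85T]: ω = 1679.0000×17/85 = 335.8000 rpm, sense flips to −
mesh 2 [29T→39T]: ω = 335.8000×29/39 = 249.6974 rpm, sense flips to +
mesh 3 [39T→58T]: ω = 249.6974×39/58 = 167.9000 rpm, sense flips to −
mesh 4 [90T→33T]: ω = 167.9000×90/33 = 457.9091 rpm, sense flips to +
signed output speed = +457.9091 rpm

+457.9091 rpm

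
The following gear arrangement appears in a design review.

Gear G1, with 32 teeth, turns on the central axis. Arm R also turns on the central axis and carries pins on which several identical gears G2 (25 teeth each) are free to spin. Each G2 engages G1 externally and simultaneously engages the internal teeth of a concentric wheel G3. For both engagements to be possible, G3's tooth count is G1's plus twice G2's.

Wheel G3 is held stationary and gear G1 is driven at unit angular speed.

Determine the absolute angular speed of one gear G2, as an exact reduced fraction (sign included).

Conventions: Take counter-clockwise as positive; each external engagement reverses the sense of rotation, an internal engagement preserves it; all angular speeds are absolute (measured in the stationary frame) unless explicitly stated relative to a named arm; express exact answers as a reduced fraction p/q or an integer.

class = planetary set [G3 = 32+2·25 = 82; Willis about the carrier]
ring teeth: 32 + 2·25 = 82
32(ω_sun−ω_arm) = −82(ω_ring−ω_arm),  ω_ring = 0, ω_sun = 1
32(1−ω_arm) = −82(0−ω_arm)  ⇒  114·ω_arm = 32  ⇒  ω_arm = 16/57
sun–planet mesh: 32·(1−16/57) = −25·(ω_p−ω_arm)  ⇒  ω_p−ω_arm = -1312/1425
ω_p = 16/57 − 1312/1425 = -16/25
exact speed ratio = -16/25

-16/25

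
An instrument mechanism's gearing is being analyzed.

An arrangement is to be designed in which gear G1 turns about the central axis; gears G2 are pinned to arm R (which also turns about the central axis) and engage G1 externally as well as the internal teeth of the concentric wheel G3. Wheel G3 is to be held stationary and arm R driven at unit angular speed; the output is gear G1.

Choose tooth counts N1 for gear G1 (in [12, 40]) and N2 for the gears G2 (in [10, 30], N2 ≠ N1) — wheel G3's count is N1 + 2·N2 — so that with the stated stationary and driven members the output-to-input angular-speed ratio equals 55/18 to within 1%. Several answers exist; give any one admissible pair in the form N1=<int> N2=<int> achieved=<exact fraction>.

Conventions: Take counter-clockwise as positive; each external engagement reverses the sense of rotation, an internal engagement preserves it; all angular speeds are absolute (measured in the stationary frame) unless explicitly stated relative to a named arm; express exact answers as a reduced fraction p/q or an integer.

class = planetary set [ratio 55/18 wanted; Willis about the carrier]
Willis with ω_ring = 0: ω_sun/ω_arm = (N1+N3)/N1; set equal to 55/18  ⇒  N3/N1 = 55/18 − 1 = 37/18
N3 = N1 + 2·N2  ⇒  N2/N1 = (N3/N1 − 1)/2 = (37/18 − 1)/2 = 19/36
smallest multiple with N1 ≥ 12 and N2 ≥ 10: k = 1  ⇒  N1 = 1·36 = 36, N2 = 1·19 = 19 (N1 ≤ 40, N2 ≤ 30, N2 ≠ N1 ✓), N3 = 36 + 2·19 = 74
check: (N1+N3)/N1 with N1 = 36, N3 = 74 gives 55/18; |achieved − target| = 0 ≤ 11/360 ✓

N1=36 N2=19 achieved=55/18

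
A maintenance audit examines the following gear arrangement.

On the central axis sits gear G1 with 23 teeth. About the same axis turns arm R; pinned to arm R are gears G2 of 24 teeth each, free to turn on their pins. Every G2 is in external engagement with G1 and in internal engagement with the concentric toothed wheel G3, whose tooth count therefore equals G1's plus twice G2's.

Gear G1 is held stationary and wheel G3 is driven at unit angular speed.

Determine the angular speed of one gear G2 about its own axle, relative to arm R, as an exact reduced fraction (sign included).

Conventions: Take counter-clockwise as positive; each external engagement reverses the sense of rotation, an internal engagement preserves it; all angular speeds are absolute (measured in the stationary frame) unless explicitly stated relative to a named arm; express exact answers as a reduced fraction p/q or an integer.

1633/2256

recognized (axles ride arm R): planetary set, 23/24/71 teeth
ring teeth: 23 + 2·24 = 71
23(ω_sun−ω_arm) = −71(ω_ring−ω_arm),  ω_sun = 0, ω_ring = 1
23(0−ω_arm) = −71(1−ω_arm)  ⇒  94·ω_arm = 71  ⇒  ω_arm = 71/94
sun–planet mesh: 23·(0−71/94) = −24·(ω_p−ω_arm)  ⇒  ω_p−ω_arm = 1633/2256
exact speed ratio = 1633/2256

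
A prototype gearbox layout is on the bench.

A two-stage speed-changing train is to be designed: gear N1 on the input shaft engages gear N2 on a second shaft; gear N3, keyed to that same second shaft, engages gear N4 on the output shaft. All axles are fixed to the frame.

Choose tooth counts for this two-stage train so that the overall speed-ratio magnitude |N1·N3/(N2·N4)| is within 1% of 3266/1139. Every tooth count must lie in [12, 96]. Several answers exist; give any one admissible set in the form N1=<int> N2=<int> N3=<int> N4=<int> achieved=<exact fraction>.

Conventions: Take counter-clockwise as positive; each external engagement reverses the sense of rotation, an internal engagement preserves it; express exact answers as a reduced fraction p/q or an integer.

2-stage fixed-axis compound train for ratio 3266/1139
target = 3266/1139 in lowest terms: an exact hit needs N1·N3 = k·3266 and N2·N4 = k·1139 for one integer k, every count in [12, 96]; additionally prefer no 1:1 stage (N1 ≠ N2, N3 ≠ N4)
k = 1: N1·N3 = 3266 = 46·71, N2·N4 = 1139 = 17·67
achieved = 46·71/(17·67) = 3266/1139; |achieved − target| = 0 ≤ 1633/56950 ✓

N1=46 N2=17 N3=71 N4=67 achieved=3266/1139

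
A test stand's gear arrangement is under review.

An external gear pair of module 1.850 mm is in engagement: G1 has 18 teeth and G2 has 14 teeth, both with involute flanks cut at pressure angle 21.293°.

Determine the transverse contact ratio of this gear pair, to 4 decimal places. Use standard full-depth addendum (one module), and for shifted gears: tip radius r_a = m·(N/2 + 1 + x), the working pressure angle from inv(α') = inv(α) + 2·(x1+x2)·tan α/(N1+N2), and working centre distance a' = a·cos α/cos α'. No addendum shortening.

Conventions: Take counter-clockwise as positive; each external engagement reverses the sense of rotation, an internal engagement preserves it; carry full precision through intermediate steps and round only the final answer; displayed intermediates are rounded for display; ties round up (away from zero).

1.4589

class = single-mesh tooth geometry [involute pair 18T × 14T, m = 1.850]
base radii: r_b1 = 15.513398, r_b2 = 12.065976
tip radii: r_a1 = 18.500000, r_a2 = 14.800000
no profile shift: α' = α, a' = a
action lengths: √(r_a1²−r_b1²) = 10.078913, √(r_a2²−r_b2²) = 8.570427
base pitch p_b = π·m·cos α = 5.415197
CR = (10.078913 + 8.570427 − 29.600000·sin 21.29300°)/5.415197 = 1.458945
contact ratio ≈ 1.4589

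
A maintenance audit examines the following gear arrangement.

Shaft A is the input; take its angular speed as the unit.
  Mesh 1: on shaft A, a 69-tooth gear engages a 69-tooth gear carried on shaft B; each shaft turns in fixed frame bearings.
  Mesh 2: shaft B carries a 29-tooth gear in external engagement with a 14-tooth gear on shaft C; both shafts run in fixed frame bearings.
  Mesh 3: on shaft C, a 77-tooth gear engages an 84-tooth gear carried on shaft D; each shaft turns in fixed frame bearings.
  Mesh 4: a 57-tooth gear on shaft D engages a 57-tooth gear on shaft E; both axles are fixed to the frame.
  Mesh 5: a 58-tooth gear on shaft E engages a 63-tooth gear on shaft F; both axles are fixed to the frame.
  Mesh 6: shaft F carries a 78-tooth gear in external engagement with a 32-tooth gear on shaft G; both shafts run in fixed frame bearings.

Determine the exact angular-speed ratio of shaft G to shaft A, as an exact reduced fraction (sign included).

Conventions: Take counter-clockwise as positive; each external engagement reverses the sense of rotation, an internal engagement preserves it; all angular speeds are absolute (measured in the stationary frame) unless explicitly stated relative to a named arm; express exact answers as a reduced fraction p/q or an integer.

120263/28224

class = fixed-axis compound train [6 meshes; 6 ratios multiply, 6 sense flips]
mesh 1 [69T→69T]: running ratio 1, sense −
mesh 2 [29T→14T]: running ratio 29/14, sense +
mesh 3 [77T→84T]: running ratio 319/168, sense −
mesh 4 [57T→57T]: running ratio 319/168, sense +
mesh 5 [58T→63T]: running ratio 9251/5292, sense −
mesh 6 [78T→32T]: running ratio 120263/28224, sense +
ω_out/ω_in = 120263/28224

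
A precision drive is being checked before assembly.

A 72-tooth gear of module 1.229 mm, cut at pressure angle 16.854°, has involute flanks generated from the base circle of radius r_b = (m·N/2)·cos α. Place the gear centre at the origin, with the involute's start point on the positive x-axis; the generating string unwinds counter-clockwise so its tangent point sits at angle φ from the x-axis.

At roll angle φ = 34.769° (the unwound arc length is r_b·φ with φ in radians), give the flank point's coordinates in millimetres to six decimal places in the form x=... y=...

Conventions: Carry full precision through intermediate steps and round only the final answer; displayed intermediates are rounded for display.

x=49.436813 y=3.039465

single-mesh involute tooth geometry (72T wheel at module 1.229)
pitch radius r_p = m·N/2 = 1.229·72/2 = 44.244000
base radius r_b = r_p·cos α = 44.244000·cos 16.854° = 42.343573
roll angle φ = 34.769° = 0.60683353 rad
x = r_b·(cos φ + φ·sin φ) = 49.436813
y = r_b·(sin φ − φ·cos φ) = 3.039465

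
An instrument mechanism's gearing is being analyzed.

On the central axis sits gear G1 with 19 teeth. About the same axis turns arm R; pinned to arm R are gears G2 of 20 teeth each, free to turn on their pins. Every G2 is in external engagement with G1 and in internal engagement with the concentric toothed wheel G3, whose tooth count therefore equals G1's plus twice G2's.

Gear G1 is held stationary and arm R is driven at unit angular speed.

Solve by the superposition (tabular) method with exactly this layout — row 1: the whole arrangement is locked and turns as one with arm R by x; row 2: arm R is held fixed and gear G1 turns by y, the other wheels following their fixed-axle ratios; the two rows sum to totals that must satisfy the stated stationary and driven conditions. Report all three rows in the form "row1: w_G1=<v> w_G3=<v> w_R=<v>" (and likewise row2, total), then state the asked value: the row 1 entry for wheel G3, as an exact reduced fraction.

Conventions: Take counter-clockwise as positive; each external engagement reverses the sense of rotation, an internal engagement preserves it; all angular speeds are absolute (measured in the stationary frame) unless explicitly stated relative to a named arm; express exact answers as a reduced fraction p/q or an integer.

recognized (axles ride arm R): planetary set, 19/20/59 teeth
row 1 (train locked, turned with arm): all members turn x
row 2 (arm held, sun turns y): ω_ring = −(19/59)·y, ω_arm = 0
boundary: total ω_sun = x + y = 0 and total ω_arm = x = 1  ⇒  y = -1, x = 1
row 2 ring = −(19/59)·(-1) = 19/59
totals (row 1 + row 2): sun 1 + (-1) = 0, ring 1 + 19/59 = 78/59, arm 1 + 0 = 1
asked cell (row1, ring) = 1

row1: w_G1=1 w_G3=1 w_R=1
row2: w_G1=-1 w_G3=19/59 w_R=0
total: w_G1=0 w_G3=78/59 w_R=1
asked value: 1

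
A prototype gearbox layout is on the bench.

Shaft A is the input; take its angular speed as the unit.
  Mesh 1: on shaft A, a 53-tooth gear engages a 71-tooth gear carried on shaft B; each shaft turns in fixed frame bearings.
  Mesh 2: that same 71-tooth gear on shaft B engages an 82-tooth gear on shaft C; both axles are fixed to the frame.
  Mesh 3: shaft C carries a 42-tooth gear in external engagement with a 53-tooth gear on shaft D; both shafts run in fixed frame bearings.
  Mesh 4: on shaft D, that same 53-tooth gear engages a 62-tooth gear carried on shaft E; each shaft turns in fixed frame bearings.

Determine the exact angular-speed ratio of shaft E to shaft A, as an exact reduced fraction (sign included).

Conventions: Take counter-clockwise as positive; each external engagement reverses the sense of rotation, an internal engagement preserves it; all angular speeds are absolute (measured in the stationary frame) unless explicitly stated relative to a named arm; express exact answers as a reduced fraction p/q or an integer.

1113/2542

class = fixed-axis compound train [4 meshes; 4 ratios multiply, 4 sense flips]
mesh 1 [53T→71T]: running ratio 53/71, sense −
mesh 2 [71T→82T]: running ratio 53/82, sense +
mesh 3 [42T→53T]: running ratio 21/41, sense −
mesh 4 [53T→62T]: running ratio 1113/2542, sense +
ω_out/ω_in = 1113/2542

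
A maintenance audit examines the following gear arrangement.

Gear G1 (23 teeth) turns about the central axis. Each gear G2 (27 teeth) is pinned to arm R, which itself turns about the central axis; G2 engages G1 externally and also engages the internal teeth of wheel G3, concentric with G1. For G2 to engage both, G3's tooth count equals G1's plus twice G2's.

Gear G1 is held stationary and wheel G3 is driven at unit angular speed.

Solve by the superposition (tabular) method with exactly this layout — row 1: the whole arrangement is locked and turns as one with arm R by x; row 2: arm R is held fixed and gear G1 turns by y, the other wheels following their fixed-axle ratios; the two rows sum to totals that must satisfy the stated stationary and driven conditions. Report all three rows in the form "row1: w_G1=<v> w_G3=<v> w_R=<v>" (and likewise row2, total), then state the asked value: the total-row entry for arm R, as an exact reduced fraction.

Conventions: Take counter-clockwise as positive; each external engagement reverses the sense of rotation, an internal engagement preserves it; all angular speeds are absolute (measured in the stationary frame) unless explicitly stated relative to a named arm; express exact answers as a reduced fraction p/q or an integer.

row1: w_G1=77/100 w_G3=77/100 w_R=77/100
row2: w_G1=-77/100 w_G3=23/100 w_R=0
total: w_G1=0 w_G3=1 w_R=77/100
asked value: 77/100

topology: planetary set — G1 23T / G2 27T / G3 77T, arm = carrier (Willis)
row 1: whole set turns with the arm by x
superposition row 2 [arm held]: sun y, ring −(23/77)·y, arm 0
boundary: total ω_sun = x + y = 0 and total ω_ring = x − (23/77)·y = 1  ⇒  y = -77/100, x = 77/100
row 2 ring = −(23/77)·(-77/100) = 23/100
totals (row 1 + row 2): sun 77/100 + (-77/100) = 0, ring 77/100 + 23/100 = 1, arm 77/100 + 0 = 77/100
asked cell (total, arm) = 77/100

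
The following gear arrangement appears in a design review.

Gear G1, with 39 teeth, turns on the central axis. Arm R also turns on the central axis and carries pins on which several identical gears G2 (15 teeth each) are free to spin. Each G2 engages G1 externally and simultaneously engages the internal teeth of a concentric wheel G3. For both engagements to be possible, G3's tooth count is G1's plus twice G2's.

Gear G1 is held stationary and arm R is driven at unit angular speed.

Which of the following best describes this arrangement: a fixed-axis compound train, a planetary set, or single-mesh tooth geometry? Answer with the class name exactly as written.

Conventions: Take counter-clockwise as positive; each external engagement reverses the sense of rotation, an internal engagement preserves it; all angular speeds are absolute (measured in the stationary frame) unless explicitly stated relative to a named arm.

planetary set

class = planetary set [G3 = 39+2·15 = 69; Willis about the carrier]
classification: planetary set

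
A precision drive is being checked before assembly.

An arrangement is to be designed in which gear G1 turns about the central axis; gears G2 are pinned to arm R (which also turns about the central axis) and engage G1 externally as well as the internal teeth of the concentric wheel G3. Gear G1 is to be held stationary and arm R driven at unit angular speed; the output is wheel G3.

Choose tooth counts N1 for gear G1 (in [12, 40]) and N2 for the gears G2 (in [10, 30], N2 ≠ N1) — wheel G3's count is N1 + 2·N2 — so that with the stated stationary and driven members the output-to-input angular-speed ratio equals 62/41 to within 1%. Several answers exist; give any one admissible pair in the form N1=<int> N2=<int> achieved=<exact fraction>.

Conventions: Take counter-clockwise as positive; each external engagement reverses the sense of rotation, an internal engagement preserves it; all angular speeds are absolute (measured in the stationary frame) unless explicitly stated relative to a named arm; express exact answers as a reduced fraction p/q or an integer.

N1=21 N2=10 achieved=62/41

planetary set to be sized for 62/41 (Willis relation)
Willis with ω_sun = 0: ω_ring/ω_arm = (N1+N3)/N3; set equal to 62/41  ⇒  N3/N1 = 1/(62/41 − 1) = 41/21
N3 = N1 + 2·N2  ⇒  N2/N1 = (N3/N1 − 1)/2 = (41/21 − 1)/2 = 10/21
smallest multiple with N1 ≥ 12 and N2 ≥ 10: k = 1  ⇒  N1 = 1·21 = 21, N2 = 1·10 = 10 (N1 ≤ 40, N2 ≤ 30, N2 ≠ N1 ✓), N3 = 21 + 2·10 = 41
check: (N1+N3)/N3 with N1 = 21, N3 = 41 gives 62/41; |achieved − target| = 0 ≤ 31/2050 ✓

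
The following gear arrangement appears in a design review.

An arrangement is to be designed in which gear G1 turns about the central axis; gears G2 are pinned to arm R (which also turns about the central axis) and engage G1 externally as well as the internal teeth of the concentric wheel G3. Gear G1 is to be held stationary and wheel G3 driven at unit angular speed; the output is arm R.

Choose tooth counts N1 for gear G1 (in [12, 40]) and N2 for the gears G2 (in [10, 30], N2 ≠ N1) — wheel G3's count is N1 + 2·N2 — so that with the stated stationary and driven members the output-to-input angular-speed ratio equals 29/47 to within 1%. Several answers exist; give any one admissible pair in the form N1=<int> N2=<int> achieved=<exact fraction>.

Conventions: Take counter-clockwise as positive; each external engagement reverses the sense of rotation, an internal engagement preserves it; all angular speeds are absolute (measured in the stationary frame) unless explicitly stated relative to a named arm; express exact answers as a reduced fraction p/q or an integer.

topology: planetary set — design target 29/47, arm = carrier (Willis)
Willis with ω_sun = 0: ω_arm/ω_ring = N3/(N1+N3); set equal to 29/47  ⇒  N3/N1 = (29/47)/(1 − 29/47) = 29/18
N3 = N1 + 2·N2  ⇒  N2/N1 = (N3/N1 − 1)/2 = (29/18 − 1)/2 = 11/36
smallest multiple with N1 ≥ 12 and N2 ≥ 10: k = 1  ⇒  N1 = 1·36 = 36, N2 = 1·11 = 11 (N1 ≤ 40, N2 ≤ 30, N2 ≠ N1 ✓), N3 = 36 + 2·11 = 58
check: N3/(N1+N3) with N1 = 36, N3 = 58 gives 29/47; |achieved − target| = 0 ≤ 29/4700 ✓

N1=36 N2=11 achieved=29/47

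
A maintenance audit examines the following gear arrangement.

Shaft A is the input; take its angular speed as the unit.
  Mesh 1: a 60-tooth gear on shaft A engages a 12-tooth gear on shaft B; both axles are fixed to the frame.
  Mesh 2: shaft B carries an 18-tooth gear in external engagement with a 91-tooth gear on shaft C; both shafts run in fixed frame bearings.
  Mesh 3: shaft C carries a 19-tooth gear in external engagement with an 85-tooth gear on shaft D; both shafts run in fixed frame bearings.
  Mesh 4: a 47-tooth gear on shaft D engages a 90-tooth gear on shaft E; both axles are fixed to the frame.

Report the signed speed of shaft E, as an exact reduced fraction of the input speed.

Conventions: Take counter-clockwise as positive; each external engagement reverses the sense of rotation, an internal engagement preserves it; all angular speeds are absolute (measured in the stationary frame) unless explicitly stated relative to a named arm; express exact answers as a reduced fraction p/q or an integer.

4-mesh fixed-axis compound train (all bearings frame-fixed)
mesh 1 [60T→12T]: |ω|/ω_in = 1×60/12 = 5, sense flips to −
mesh 2 [18T→91T]: |ω|/ω_in = 5×18/91 = 90/91, sense flips to +
mesh 3 [19T→85T]: |ω|/ω_in = (90/91)×19/85 = 342/1547, sense flips to −
mesh 4 [47T→90T]: |ω|/ω_in = (342/1547)×47/90 = 893/7735, sense flips to +
signed output speed (× input speed) = 893/7735

893/7735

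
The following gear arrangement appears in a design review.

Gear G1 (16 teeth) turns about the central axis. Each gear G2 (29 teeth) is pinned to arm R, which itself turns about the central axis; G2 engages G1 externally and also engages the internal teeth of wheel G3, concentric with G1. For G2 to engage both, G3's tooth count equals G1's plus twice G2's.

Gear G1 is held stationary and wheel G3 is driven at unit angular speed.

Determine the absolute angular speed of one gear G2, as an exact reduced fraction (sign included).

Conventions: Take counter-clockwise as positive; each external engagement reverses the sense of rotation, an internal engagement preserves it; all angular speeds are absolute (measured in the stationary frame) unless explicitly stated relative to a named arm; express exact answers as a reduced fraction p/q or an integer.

class = planetary set [G3 = 16+2·29 = 74; Willis about the carrier]
ring teeth: 16 + 2·29 = 74
16(ω_sun−ω_arm) = −74(ω_ring−ω_arm),  ω_sun = 0, ω_ring = 1
16(0−ω_arm) = −74(1−ω_arm)  ⇒  90·ω_arm = 74  ⇒  ω_arm = 37/45
sun–planet mesh: 16·(0−37/45) = −29·(ω_p−ω_arm)  ⇒  ω_p−ω_arm = 592/1305
ω_p = 37/45 + 592/1305 = 37/29
exact speed ratio = 37/29

37/29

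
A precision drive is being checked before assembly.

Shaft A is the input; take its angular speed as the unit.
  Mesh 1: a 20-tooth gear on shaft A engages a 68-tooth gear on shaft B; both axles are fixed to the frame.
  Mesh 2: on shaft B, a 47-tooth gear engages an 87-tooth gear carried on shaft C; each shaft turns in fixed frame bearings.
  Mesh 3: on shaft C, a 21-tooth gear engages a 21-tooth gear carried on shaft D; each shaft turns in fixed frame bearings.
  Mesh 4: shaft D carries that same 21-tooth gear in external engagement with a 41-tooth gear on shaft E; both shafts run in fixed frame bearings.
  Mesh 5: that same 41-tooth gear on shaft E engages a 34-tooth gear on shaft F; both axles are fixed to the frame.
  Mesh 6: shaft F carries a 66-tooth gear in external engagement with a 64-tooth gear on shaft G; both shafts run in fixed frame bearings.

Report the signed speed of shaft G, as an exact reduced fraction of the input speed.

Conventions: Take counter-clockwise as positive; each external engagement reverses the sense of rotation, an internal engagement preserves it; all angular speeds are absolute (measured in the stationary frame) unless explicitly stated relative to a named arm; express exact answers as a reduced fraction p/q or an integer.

54285/536384

6-mesh fixed-axis compound train (all bearings frame-fixed)
mesh 1 [20T→68T]: |ω|/ω_in = 1×20/68 = 5/17, sense flips to −
mesh 2 [47T→87T]: |ω|/ω_in = (5/17)×47/87 = 235/1479, sense flips to +
mesh 3 [21T→21T]: |ω|/ω_in = (235/1479)×21/21 = 235/1479, sense flips to −
mesh 4 [21T→41T]: |ω|/ω_in = (235/1479)×21/41 = 1645/20213, sense flips to +
mesh 5 [41T→34T]: |ω|/ω_in = (1645/20213)×41/34 = 1645/16762, sense flips to −
mesh 6 [66T→64T]: |ω|/ω_in = (1645/16762)×66/64 = 54285/536384, sense flips to +
signed output speed (× input speed) = 54285/536384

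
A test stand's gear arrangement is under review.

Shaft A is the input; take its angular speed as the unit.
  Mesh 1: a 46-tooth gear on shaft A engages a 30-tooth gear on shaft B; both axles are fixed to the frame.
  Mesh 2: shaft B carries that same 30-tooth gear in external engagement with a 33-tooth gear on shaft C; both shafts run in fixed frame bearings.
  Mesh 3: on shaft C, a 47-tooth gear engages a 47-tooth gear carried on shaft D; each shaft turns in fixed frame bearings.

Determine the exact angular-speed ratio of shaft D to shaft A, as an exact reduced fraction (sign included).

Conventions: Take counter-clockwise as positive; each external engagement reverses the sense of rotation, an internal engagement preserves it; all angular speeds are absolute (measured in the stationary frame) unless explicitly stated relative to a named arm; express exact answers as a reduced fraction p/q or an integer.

-46/33

class = fixed-axis compound train [3 meshes; 3 ratios multiply, 3 sense flips]
mesh 1 [46T→30T]: running ratio 23/15, sense −
mesh 2 [30T→33T]: running ratio 46/33, sense +
mesh 3 [47T→47T]: running ratio 46/33, sense −
ω_out/ω_in = -46/33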